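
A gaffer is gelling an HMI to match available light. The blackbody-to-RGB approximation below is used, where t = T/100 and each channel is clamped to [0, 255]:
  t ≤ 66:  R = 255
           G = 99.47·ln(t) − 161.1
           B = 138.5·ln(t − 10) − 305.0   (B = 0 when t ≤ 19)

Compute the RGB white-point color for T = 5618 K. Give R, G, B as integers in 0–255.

t = 5618/100 = 56.18; the t ≤ 66 branch applies.
R = 255 by definition for t ≤ 66.
G = 99.47·ln 56.18 − 161.1 = 99.47·4.0286 − 161.1 = 239.621.
B = 138.5·ln(56.18 − 10) − 305.0 = 138.5·ln 46.18 − 305.0 = 138.5·3.8325 − 305.0 = 225.808.
Rounded: (255, 240, 226).

R=255, G=240, B=226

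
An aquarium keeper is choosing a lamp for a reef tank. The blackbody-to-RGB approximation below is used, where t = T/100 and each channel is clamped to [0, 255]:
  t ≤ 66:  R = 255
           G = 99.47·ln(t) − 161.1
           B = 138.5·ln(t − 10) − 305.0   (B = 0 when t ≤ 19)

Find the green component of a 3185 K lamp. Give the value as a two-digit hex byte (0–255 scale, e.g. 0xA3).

0xB7

t = 3185/100 = 31.85; the t ≤ 66 branch applies.
G = 99.47·ln 31.85 − 161.1 = 99.47·3.4610 − 161.1 = 183.169.
Rounded: 183; in hex, 0xB7.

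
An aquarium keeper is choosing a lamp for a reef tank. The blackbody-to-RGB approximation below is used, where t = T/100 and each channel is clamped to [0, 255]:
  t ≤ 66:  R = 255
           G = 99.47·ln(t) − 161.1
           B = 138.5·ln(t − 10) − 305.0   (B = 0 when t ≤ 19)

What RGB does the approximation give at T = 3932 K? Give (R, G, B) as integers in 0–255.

(255, 204, 163)

t = 3932/100 = 39.32; the t ≤ 66 branch applies.
R = 255 by definition for t ≤ 66.
G = 99.47·ln 39.32 − 161.1 = 99.47·3.6717 − 161.1 = 204.127.
B = 138.5·ln(39.32 − 10) − 305.0 = 138.5·ln 29.32 − 305.0 = 138.5·3.3783 − 305.0 = 162.890.
Rounded: (255, 204, 163).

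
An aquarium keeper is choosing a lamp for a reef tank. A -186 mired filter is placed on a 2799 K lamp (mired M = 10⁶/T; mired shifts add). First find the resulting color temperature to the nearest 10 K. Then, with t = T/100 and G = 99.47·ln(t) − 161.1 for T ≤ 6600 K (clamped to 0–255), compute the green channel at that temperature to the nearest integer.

243

M_in = 10⁶/2799 = 357.27; M_out = 357.27 + (-186) = 171.27.
T_out = 10⁶/171.27 = 5838.7 K → 5840 K; t = 58.4.
G = 99.47·ln 58.4 − 161.1 = 99.47·4.0673 − 161.1 = 243.476.
Rounded: 243.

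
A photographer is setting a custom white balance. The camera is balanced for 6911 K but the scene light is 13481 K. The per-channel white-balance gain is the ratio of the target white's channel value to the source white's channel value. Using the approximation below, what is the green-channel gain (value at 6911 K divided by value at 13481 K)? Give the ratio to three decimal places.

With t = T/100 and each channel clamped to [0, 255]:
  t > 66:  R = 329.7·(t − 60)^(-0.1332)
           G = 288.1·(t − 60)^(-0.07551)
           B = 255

1.172

At 13481 K (t = 134.81):
  G = 288.1·(134.81 − 60)^(-0.07551) = 288.1·74.81^(-0.07551) = 288.1·0.72193 = 207.989.
At 6911 K (t = 69.11):
  G = 288.1·(69.11 − 60)^(-0.07551) = 288.1·9.11^(-0.07551) = 288.1·0.84634 = 243.832.
Gain = 243.832 / 207.989 = 1.1723 → 1.172.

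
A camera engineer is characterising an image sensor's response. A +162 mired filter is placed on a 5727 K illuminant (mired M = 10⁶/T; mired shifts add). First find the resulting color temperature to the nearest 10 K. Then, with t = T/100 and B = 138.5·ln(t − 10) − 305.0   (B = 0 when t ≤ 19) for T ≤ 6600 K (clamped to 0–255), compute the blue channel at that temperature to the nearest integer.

108

M_in = 10⁶/5727 = 174.61; M_out = 174.61 + (+162) = 336.61.
T_out = 10⁶/336.61 = 2970.8 K → 2970 K; t = 29.7.
B = 138.5·ln(29.7 − 10) − 305.0 = 138.5·ln 19.7 − 305.0 = 138.5·2.9806 − 305.0 = 107.816.
Rounded: 108.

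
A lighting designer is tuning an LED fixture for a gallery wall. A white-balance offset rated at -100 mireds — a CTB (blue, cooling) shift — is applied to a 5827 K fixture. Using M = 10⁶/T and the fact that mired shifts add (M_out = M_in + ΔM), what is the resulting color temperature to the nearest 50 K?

M_in = 10⁶/5827 = 171.61 mireds.
M_out = 171.61 + (-100) = 71.61 mireds.
T_out = 10⁶/71.61 = 13963.6 K → 13950 K.

13950 K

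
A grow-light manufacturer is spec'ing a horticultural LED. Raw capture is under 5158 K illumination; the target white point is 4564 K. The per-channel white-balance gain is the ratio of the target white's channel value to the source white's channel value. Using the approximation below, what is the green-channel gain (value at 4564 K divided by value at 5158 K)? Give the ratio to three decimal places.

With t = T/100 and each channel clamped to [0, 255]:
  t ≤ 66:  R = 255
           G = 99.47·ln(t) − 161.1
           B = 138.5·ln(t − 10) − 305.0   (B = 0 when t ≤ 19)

0.947

At 5158 K (t = 51.58):
  G = 99.47·ln 51.58 − 161.1 = 99.47·3.9431 − 161.1 = 231.124.
At 4564 K (t = 45.64):
  G = 99.47·ln 45.64 − 161.1 = 99.47·3.8208 − 161.1 = 218.953.
Gain = 218.953 / 231.124 = 0.9473 → 0.947.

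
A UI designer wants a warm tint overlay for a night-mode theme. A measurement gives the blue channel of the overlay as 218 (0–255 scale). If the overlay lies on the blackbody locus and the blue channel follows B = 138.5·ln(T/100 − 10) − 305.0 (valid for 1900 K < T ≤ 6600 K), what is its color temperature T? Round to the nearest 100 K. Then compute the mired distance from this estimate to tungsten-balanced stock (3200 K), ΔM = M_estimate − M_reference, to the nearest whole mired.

ln(t − 10) = (218 + 305.0) / 138.5 = 3.7762.
t − 10 = e^3.7762 = 43.649, so t = 53.649.
T = 100·t = 5365 K → 5400 K to the nearest 100 K.
M_estimate = 10⁶/5400 = 185.19; M_reference = 10⁶/3200 = 312.50.
ΔM = 185.19 − 312.50 = -127.31 → -127 mireds.

-127 mireds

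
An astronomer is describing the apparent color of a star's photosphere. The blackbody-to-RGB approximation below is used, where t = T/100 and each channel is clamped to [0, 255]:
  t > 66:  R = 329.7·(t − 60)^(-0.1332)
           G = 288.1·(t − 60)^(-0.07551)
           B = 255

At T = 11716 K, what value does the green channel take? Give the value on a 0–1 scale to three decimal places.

0.832

t = 11716/100 = 117.16; the t > 66 branch applies.
G = 288.1·(117.16 − 60)^(-0.07551) = 288.1·57.16^(-0.07551) = 288.1·0.73675 = 212.259.
On a 0–1 scale: 212.259/255 = 0.8324 → 0.832.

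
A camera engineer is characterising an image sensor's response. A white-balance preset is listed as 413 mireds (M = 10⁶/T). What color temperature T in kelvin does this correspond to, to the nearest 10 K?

2420 K

T = 10⁶ / 413 = 2421.31 K → 2420 K.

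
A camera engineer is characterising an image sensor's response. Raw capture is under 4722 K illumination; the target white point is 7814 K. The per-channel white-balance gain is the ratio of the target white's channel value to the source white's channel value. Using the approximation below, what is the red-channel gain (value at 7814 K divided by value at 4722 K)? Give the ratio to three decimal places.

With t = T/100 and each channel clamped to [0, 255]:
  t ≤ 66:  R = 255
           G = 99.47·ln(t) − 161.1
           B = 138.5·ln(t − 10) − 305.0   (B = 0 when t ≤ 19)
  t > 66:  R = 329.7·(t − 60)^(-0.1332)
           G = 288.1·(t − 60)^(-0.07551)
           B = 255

0.879

At 4722 K (t = 47.22):
  R = 255 by definition for t ≤ 66.
At 7814 K (t = 78.14):
  R = 329.7·(78.14 − 60)^(-0.1332) = 329.7·18.14^(-0.1332) = 329.7·0.67975 = 224.114.
Gain = 224.114 / 255.000 = 0.8789 → 0.879.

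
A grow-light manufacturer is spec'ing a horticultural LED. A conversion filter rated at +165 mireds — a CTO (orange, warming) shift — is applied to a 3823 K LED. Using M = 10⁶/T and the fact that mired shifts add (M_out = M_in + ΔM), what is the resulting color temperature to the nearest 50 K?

2350 K

M_in = 10⁶/3823 = 261.57 mireds.
M_out = 261.57 + (+165) = 426.57 mireds.
T_out = 10⁶/426.57 = 2344.3 K → 2350 K.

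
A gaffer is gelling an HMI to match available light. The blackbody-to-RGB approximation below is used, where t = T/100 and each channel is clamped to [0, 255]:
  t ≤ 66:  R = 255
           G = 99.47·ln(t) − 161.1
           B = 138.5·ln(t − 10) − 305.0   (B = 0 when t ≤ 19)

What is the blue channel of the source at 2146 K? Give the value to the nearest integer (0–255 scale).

t = 2146/100 = 21.46; the t ≤ 66 branch applies.
B = 138.5·ln(21.46 − 10) − 305.0 = 138.5·ln 11.46 − 305.0 = 138.5·2.4389 − 305.0 = 32.782.
Rounded: 33.

33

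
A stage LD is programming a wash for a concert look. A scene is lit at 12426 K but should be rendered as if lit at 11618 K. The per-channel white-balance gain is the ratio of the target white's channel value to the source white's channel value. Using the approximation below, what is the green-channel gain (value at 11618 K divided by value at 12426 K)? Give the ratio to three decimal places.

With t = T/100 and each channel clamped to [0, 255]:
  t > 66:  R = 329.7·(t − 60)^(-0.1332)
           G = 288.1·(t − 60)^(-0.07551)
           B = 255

1.010

At 12426 K (t = 124.26):
  G = 288.1·(124.26 − 60)^(-0.07551) = 288.1·64.26^(-0.07551) = 288.1·0.73027 = 210.390.
At 11618 K (t = 116.18):
  G = 288.1·(116.18 − 60)^(-0.07551) = 288.1·56.18^(-0.07551) = 288.1·0.73772 = 212.536.
Gain = 212.536 / 210.390 = 1.0102 → 1.010.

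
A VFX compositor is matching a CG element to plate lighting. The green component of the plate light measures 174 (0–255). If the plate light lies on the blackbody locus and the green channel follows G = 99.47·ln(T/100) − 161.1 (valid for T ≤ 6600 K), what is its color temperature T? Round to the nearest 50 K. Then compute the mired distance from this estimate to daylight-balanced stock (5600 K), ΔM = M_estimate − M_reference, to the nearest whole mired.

ln t = (174 + 161.1) / 99.47 = 3.3689.
t = e^3.3689 = 29.045.
T = 100·t = 2905 K → 2900 K to the nearest 50 K.
M_estimate = 10⁶/2900 = 344.83; M_reference = 10⁶/5600 = 178.57.
ΔM = 344.83 − 178.57 = 166.26 → +166 mireds.

+166 mireds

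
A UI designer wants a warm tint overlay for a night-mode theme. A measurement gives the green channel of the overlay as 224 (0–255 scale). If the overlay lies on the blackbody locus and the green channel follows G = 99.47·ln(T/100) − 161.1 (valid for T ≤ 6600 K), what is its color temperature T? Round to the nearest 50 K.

ln t = (224 + 161.1) / 99.47 = 3.8715.
t = e^3.8715 = 48.015.
T = 100·t = 4802 K → 4800 K to the nearest 50 K.

4800 K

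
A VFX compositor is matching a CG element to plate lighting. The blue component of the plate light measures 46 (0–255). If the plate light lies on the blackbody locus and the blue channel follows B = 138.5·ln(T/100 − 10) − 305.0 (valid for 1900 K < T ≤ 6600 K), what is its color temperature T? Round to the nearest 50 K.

ln(t − 10) = (46 + 305.0) / 138.5 = 2.5343.
t − 10 = e^2.5343 = 12.608, so t = 22.608.
T = 100·t = 2261 K → 2250 K to the nearest 50 K.

2250 K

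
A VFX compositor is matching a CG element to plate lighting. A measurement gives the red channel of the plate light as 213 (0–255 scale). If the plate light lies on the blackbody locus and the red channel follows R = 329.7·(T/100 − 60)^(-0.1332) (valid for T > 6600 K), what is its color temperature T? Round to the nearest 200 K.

8600 K

(t − 60)^(-0.1332) = 213/329.7 = 0.64604.
t − 60 = 0.64604^(1/-0.1332) = 0.64604^(-7.508) = 26.575, so t = 86.575.
T = 100·t = 8657 K → 8600 K to the nearest 200 K.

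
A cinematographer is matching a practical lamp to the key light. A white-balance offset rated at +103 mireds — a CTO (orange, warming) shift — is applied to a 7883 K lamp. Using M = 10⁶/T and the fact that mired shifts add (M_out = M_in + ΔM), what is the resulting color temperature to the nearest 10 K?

M_in = 10⁶/7883 = 126.86 mireds.
M_out = 126.86 + (+103) = 229.86 mireds.
T_out = 10⁶/229.86 = 4350.6 K → 4350 K.

4350 K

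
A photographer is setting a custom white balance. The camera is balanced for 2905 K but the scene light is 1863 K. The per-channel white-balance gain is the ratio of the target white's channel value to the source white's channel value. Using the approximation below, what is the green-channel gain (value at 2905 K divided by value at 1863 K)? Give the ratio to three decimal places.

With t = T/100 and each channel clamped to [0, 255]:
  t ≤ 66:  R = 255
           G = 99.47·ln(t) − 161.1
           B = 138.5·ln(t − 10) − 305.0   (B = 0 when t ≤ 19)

At 1863 K (t = 18.63):
  G = 99.47·ln 18.63 − 161.1 = 99.47·2.9248 − 161.1 = 129.827.
At 2905 K (t = 29.05):
  G = 99.47·ln 29.05 − 161.1 = 99.47·3.3690 − 161.1 = 174.016.
Gain = 174.016 / 129.827 = 1.3404 → 1.340.

1.340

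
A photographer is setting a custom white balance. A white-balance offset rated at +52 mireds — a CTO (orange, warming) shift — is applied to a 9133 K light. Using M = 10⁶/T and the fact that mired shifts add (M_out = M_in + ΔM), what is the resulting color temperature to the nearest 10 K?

6190 K

M_in = 10⁶/9133 = 109.49 mireds.
M_out = 109.49 + (+52) = 161.49 mireds.
T_out = 10⁶/161.49 = 6192.2 K → 6190 K.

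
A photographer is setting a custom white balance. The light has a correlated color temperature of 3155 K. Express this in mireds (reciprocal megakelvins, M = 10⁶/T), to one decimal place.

317.0 mireds

M = 10⁶ / 3155 = 316.957 → 317.0 mireds.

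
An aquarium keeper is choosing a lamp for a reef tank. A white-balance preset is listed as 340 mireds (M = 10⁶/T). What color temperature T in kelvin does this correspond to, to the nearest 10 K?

2940 K

T = 10⁶ / 340 = 2941.18 K → 2940 K.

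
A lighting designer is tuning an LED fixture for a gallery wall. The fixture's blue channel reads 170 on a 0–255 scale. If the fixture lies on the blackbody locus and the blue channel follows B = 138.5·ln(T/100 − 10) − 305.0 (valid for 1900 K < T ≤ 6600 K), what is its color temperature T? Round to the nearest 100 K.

ln(t − 10) = (170 + 305.0) / 138.5 = 3.4296.
t − 10 = e^3.4296 = 30.864, so t = 40.864.
T = 100·t = 4086 K → 4100 K to the nearest 100 K.

4100 K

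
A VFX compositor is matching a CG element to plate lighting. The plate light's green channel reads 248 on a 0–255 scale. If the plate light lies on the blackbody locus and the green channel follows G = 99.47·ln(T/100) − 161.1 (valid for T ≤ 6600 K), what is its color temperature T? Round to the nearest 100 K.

ln t = (248 + 161.1) / 99.47 = 4.1128.
t = e^4.1128 = 61.117.
T = 100·t = 6112 K → 6100 K to the nearest 100 K.

6100 K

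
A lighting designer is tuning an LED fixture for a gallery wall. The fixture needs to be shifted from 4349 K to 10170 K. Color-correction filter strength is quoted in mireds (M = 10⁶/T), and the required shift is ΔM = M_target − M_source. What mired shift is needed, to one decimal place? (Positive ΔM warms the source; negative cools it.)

M_source = 10⁶/4349 = 229.938; M_target = 10⁶/10170 = 98.328.
ΔM = 98.328 − 229.938 = -131.609 → -131.6 mireds, a cooling shift.

-131.6 mireds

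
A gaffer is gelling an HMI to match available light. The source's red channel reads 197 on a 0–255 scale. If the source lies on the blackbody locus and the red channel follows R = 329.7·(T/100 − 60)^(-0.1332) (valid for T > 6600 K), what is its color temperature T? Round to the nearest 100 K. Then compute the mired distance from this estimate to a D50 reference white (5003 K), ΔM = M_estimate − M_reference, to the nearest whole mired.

(t − 60)^(-0.1332) = 197/329.7 = 0.59751.
t − 60 = 0.59751^(1/-0.1332) = 0.59751^(-7.508) = 47.761, so t = 107.761.
T = 100·t = 10776 K → 10800 K to the nearest 100 K.
M_estimate = 10⁶/10800 = 92.59; M_reference = 10⁶/5003 = 199.88.
ΔM = 92.59 − 199.88 = -107.29 → -107 mireds.

-107 mireds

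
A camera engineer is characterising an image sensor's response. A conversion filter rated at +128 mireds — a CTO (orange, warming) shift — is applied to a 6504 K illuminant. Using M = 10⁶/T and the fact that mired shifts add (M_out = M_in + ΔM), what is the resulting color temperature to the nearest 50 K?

3550 K

M_in = 10⁶/6504 = 153.75 mireds.
M_out = 153.75 + (+128) = 281.75 mireds.
T_out = 10⁶/281.75 = 3549.2 K → 3550 K.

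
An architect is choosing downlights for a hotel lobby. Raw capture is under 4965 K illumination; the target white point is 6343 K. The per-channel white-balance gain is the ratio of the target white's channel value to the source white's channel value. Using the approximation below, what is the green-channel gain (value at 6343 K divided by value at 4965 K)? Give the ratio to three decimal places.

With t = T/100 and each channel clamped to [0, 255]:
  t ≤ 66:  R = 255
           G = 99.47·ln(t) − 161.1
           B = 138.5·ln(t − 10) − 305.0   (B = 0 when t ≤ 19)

1.107

At 4965 K (t = 49.65):
  G = 99.47·ln 49.65 − 161.1 = 99.47·3.9050 − 161.1 = 227.330.
At 6343 K (t = 63.43):
  G = 99.47·ln 63.43 − 161.1 = 99.47·4.1499 − 161.1 = 251.694.
Gain = 251.694 / 227.330 = 1.1072 → 1.107.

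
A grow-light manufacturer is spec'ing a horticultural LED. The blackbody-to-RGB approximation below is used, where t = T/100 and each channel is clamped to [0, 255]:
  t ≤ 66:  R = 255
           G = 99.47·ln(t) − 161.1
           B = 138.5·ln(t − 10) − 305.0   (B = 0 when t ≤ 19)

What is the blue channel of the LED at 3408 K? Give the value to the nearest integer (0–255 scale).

136

t = 3408/100 = 34.08; the t ≤ 66 branch applies.
B = 138.5·ln(34.08 − 10) − 305.0 = 138.5·ln 24.08 − 305.0 = 138.5·3.1814 − 305.0 = 135.621.
Rounded: 136.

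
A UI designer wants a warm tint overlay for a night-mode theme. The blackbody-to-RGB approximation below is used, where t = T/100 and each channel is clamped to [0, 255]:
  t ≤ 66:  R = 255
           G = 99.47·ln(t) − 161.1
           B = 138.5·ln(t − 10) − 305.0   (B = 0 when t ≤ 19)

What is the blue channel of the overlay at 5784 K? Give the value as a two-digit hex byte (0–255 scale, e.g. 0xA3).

t = 5784/100 = 57.84; the t ≤ 66 branch applies.
B = 138.5·ln(57.84 − 10) − 305.0 = 138.5·ln 47.84 − 305.0 = 138.5·3.8679 − 305.0 = 230.699.
Rounded: 231; in hex, 0xE7.

0xE7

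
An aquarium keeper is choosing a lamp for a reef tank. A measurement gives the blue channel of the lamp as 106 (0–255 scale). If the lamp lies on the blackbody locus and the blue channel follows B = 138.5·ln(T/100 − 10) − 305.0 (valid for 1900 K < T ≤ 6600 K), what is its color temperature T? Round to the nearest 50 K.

2950 K

ln(t − 10) = (106 + 305.0) / 138.5 = 2.9675.
t − 10 = e^2.9675 = 19.443, so t = 29.443.
T = 100·t = 2944 K → 2950 K to the nearest 50 K.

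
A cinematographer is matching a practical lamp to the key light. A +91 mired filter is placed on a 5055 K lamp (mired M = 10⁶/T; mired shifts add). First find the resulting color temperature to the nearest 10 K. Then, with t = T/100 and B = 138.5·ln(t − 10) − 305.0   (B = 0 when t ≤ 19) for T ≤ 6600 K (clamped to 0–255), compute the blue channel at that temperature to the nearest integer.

M_in = 10⁶/5055 = 197.82; M_out = 197.82 + (+91) = 288.82.
T_out = 10⁶/288.82 = 3462.3 K → 3460 K; t = 34.6.
B = 138.5·ln(34.6 − 10) − 305.0 = 138.5·ln 24.6 − 305.0 = 138.5·3.2027 − 305.0 = 138.580.
Rounded: 139.

139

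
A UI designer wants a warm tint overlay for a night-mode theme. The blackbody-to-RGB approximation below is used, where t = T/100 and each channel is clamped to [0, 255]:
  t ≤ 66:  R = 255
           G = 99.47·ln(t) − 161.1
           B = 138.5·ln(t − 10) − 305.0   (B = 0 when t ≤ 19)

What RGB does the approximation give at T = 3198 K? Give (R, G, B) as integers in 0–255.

(255, 184, 123)

t = 3198/100 = 31.98; the t ≤ 66 branch applies.
R = 255 by definition for t ≤ 66.
G = 99.47·ln 31.98 − 161.1 = 99.47·3.4651 − 161.1 = 183.575.
B = 138.5·ln(31.98 − 10) − 305.0 = 138.5·ln 21.98 − 305.0 = 138.5·3.0901 − 305.0 = 122.983.
Rounded: (255, 184, 123).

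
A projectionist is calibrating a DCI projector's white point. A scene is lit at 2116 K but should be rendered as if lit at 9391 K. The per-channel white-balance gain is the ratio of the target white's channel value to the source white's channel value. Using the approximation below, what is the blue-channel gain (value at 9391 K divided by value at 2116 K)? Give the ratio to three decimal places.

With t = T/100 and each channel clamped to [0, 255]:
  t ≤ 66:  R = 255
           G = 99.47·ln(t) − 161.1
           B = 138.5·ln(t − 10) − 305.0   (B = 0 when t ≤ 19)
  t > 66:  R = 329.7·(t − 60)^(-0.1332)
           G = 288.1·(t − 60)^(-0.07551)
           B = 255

8.760

At 2116 K (t = 21.16):
  B = 138.5·ln(21.16 − 10) − 305.0 = 138.5·ln 11.16 − 305.0 = 138.5·2.4123 − 305.0 = 29.109.
At 9391 K (t = 93.91):
  B = 255 by definition for t > 66.
Gain = 255.000 / 29.109 = 8.7603 → 8.760.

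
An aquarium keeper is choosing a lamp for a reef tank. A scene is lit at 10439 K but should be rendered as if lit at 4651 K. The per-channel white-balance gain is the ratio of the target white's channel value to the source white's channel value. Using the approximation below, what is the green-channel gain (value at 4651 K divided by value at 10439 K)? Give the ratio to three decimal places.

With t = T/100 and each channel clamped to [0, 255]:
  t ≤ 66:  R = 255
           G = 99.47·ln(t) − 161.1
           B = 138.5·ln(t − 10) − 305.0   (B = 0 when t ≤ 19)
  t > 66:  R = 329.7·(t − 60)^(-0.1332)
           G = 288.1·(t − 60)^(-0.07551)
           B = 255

1.021

At 10439 K (t = 104.39):
  G = 288.1·(104.39 − 60)^(-0.07551) = 288.1·44.39^(-0.07551) = 288.1·0.75095 = 216.350.
At 4651 K (t = 46.51):
  G = 99.47·ln 46.51 − 161.1 = 99.47·3.8397 − 161.1 = 220.832.
Gain = 220.832 / 216.350 = 1.0207 → 1.021.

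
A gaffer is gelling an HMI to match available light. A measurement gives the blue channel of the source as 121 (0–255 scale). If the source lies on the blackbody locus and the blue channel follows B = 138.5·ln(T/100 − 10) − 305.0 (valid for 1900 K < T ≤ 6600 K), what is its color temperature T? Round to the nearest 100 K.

ln(t − 10) = (121 + 305.0) / 138.5 = 3.0758.
t − 10 = e^3.0758 = 21.667, so t = 31.667.
T = 100·t = 3167 K → 3200 K to the nearest 100 K.

3200 K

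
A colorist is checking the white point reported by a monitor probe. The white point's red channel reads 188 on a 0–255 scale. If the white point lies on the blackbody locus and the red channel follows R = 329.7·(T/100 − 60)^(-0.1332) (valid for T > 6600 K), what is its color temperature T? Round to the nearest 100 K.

(t − 60)^(-0.1332) = 188/329.7 = 0.57022.
t − 60 = 0.57022^(1/-0.1332) = 0.57022^(-7.508) = 67.848, so t = 127.848.
T = 100·t = 12785 K → 12800 K to the nearest 100 K.

12800 K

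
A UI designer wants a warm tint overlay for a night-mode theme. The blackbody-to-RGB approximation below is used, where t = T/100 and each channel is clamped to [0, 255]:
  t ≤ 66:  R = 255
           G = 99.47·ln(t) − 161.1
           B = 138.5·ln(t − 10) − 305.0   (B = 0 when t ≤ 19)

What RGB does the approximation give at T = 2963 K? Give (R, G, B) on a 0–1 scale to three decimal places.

t = 2963/100 = 29.63; the t ≤ 66 branch applies.
R = 255 by definition for t ≤ 66.
G = 99.47·ln 29.63 − 161.1 = 99.47·3.3888 − 161.1 = 175.983.
B = 138.5·ln(29.63 − 10) − 305.0 = 138.5·ln 19.63 − 305.0 = 138.5·2.9771 − 305.0 = 107.323.
Dividing each by 255: (1.0000, 0.6901, 0.4209) → (1.000, 0.690, 0.421).

(1.000, 0.690, 0.421)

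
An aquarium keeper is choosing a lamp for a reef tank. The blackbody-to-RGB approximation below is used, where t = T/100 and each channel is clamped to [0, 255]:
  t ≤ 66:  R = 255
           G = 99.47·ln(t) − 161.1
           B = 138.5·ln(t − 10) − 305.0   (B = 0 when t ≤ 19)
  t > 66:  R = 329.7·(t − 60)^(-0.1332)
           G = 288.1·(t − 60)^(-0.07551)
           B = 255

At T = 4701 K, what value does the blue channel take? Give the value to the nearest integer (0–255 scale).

t = 4701/100 = 47.01; the t ≤ 66 branch applies.
B = 138.5·ln(47.01 − 10) − 305.0 = 138.5·ln 37.01 − 305.0 = 138.5·3.6112 − 305.0 = 195.150.
Rounded: 195.

195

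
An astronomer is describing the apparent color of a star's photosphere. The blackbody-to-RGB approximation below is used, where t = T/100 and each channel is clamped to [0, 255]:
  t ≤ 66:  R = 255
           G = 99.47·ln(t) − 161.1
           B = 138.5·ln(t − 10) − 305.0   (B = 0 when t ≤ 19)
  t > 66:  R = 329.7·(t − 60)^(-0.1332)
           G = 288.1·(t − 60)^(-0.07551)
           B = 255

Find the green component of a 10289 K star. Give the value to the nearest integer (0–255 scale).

t = 10289/100 = 102.89; the t > 66 branch applies.
G = 288.1·(102.89 − 60)^(-0.07551) = 288.1·42.89^(-0.07551) = 288.1·0.75291 = 216.912.
Rounded: 217.

217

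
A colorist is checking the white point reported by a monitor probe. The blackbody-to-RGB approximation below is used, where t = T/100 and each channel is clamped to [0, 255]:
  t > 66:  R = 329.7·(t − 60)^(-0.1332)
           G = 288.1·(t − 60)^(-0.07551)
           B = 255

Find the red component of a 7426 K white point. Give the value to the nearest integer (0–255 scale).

231

t = 7426/100 = 74.26; the t > 66 branch applies.
R = 329.7·(74.26 − 60)^(-0.1332) = 329.7·14.26^(-0.1332) = 329.7·0.70189 = 231.414.
Rounded: 231.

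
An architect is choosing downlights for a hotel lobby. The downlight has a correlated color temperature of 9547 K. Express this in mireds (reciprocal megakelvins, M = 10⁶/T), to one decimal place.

104.7 mireds

M = 10⁶ / 9547 = 104.745 → 104.7 mireds.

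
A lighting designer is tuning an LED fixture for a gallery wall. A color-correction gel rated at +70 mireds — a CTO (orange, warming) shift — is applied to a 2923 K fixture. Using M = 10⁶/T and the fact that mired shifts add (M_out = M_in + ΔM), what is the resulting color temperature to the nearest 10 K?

2430 K

M_in = 10⁶/2923 = 342.11 mireds.
M_out = 342.11 + (+70) = 412.11 mireds.
T_out = 10⁶/412.11 = 2426.5 K → 2430 K.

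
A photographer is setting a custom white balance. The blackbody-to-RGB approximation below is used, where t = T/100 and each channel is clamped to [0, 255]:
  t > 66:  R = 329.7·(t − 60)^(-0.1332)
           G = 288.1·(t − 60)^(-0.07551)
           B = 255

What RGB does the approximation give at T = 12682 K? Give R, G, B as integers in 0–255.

R=188, G=210, B=255

t = 12682/100 = 126.82; the t > 66 branch applies.
R = 329.7·(126.82 − 60)^(-0.1332) = 329.7·66.82^(-0.1332) = 329.7·0.57138 = 188.383.
G = 288.1·(126.82 − 60)^(-0.07551) = 288.1·66.82^(-0.07551) = 288.1·0.72812 = 209.771.
B = 255 by definition for t > 66.
Rounded: (188, 210, 255).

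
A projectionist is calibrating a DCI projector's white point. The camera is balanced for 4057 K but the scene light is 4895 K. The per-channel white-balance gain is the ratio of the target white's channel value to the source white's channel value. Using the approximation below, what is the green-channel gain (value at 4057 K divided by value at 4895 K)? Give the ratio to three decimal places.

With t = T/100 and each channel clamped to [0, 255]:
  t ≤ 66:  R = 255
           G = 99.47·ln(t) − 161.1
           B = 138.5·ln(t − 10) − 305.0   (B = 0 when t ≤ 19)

0.917

At 4895 K (t = 48.95):
  G = 99.47·ln 48.95 − 161.1 = 99.47·3.8908 − 161.1 = 225.918.
At 4057 K (t = 40.57):
  G = 99.47·ln 40.57 − 161.1 = 99.47·3.7030 − 161.1 = 207.240.
Gain = 207.240 / 225.918 = 0.9173 → 0.917.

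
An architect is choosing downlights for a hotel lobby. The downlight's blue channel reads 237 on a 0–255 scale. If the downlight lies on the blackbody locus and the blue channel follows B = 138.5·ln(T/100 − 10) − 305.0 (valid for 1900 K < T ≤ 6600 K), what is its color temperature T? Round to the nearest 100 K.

ln(t − 10) = (237 + 305.0) / 138.5 = 3.9134.
t − 10 = e^3.9134 = 50.067, so t = 60.067.
T = 100·t = 6007 K → 6000 K to the nearest 100 K.

6000 K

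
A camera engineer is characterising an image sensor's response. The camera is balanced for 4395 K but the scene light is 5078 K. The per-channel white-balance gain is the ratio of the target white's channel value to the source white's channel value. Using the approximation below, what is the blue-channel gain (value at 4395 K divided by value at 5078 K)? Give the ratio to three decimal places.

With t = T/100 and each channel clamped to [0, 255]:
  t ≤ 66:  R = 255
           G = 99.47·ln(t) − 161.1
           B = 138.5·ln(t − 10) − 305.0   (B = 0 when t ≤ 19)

At 5078 K (t = 50.78):
  B = 138.5·ln(50.78 − 10) − 305.0 = 138.5·ln 40.78 − 305.0 = 138.5·3.7082 − 305.0 = 208.585.
At 4395 K (t = 43.95):
  B = 138.5·ln(43.95 − 10) − 305.0 = 138.5·ln 33.95 − 305.0 = 138.5·3.5249 − 305.0 = 183.197.
Gain = 183.197 / 208.585 = 0.8783 → 0.878.

0.878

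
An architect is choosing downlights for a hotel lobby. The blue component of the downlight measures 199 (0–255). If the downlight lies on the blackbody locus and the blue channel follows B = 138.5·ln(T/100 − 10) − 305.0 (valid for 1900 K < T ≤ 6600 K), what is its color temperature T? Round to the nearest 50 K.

ln(t − 10) = (199 + 305.0) / 138.5 = 3.6390.
t − 10 = e^3.6390 = 38.053, so t = 48.053.
T = 100·t = 4805 K → 4800 K to the nearest 50 K.

4800 K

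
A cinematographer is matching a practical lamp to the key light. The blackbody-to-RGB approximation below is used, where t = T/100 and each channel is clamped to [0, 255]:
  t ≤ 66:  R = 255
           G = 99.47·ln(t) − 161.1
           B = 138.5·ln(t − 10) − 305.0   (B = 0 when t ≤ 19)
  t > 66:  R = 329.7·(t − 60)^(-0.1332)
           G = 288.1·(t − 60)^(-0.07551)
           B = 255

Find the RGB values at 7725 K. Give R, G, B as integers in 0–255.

t = 7725/100 = 77.25; the t > 66 branch applies.
R = 329.7·(77.25 − 60)^(-0.1332) = 329.7·17.25^(-0.1332) = 329.7·0.68432 = 225.621.
G = 288.1·(77.25 − 60)^(-0.07551) = 288.1·17.25^(-0.07551) = 288.1·0.80651 = 232.356.
B = 255 by definition for t > 66.
Rounded: (226, 232, 255).

R=226, G=232, B=255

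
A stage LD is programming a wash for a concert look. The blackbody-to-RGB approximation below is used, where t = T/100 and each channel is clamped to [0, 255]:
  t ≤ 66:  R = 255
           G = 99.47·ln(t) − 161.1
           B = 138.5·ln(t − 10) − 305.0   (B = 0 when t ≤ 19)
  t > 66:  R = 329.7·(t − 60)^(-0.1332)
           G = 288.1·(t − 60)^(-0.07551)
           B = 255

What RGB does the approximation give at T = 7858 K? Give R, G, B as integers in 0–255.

R=223, G=231, B=255

t = 7858/100 = 78.58; the t > 66 branch applies.
R = 329.7·(78.58 − 60)^(-0.1332) = 329.7·18.58^(-0.1332) = 329.7·0.67758 = 223.399.
G = 288.1·(78.58 − 60)^(-0.07551) = 288.1·18.58^(-0.07551) = 288.1·0.80200 = 231.056.
B = 255 by definition for t > 66.
Rounded: (223, 231, 255).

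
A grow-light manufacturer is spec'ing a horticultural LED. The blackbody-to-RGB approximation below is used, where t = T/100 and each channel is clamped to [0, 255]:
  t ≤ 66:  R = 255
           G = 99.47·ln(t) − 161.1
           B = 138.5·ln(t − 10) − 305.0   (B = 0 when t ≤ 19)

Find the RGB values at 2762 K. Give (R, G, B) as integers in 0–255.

t = 2762/100 = 27.62; the t ≤ 66 branch applies.
R = 255 by definition for t ≤ 66.
G = 99.47·ln 27.62 − 161.1 = 99.47·3.3185 − 161.1 = 168.995.
B = 138.5·ln(27.62 − 10) − 305.0 = 138.5·ln 17.62 − 305.0 = 138.5·2.8690 − 305.0 = 92.361.
Rounded: (255, 169, 92).

(255, 169, 92)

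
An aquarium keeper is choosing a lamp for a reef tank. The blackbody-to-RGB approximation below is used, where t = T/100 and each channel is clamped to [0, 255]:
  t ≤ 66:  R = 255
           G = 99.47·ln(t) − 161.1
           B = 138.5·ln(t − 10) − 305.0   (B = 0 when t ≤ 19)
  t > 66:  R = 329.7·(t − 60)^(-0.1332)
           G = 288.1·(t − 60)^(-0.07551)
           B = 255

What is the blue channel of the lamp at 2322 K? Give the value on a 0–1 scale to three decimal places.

0.206

t = 2322/100 = 23.22; the t ≤ 66 branch applies.
B = 138.5·ln(23.22 − 10) − 305.0 = 138.5·ln 13.22 − 305.0 = 138.5·2.5817 − 305.0 = 52.570.
On a 0–1 scale: 52.570/255 = 0.2062 → 0.206.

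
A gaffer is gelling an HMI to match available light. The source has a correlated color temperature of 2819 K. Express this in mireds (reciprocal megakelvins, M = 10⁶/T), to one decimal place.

M = 10⁶ / 2819 = 354.736 → 354.7 mireds.

354.7 mireds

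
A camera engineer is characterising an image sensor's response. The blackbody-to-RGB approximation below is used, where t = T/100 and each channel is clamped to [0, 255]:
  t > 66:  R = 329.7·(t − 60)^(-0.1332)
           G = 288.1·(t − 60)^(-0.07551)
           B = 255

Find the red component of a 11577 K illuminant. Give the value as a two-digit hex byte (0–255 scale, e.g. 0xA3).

t = 11577/100 = 115.77; the t > 66 branch applies.
R = 329.7·(115.77 − 60)^(-0.1332) = 329.7·55.77^(-0.1332) = 329.7·0.58530 = 192.974.
Rounded: 193; in hex, 0xC1.

0xC1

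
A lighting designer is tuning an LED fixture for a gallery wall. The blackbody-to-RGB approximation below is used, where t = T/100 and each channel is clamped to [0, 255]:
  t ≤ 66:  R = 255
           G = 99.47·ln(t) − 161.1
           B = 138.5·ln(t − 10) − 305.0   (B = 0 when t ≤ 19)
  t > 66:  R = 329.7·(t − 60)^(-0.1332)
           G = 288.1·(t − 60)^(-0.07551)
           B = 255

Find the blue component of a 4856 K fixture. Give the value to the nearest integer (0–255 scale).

t = 4856/100 = 48.56; the t ≤ 66 branch applies.
B = 138.5·ln(48.56 − 10) − 305.0 = 138.5·ln 38.56 − 305.0 = 138.5·3.6522 − 305.0 = 200.832.
Rounded: 201.

201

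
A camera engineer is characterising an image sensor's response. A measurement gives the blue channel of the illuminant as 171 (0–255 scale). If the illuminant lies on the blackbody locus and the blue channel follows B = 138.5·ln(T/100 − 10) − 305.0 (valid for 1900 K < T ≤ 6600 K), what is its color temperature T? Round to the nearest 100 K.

4100 K

ln(t − 10) = (171 + 305.0) / 138.5 = 3.4368.
t − 10 = e^3.4368 = 31.088, so t = 41.088.
T = 100·t = 4109 K → 4100 K to the nearest 100 K.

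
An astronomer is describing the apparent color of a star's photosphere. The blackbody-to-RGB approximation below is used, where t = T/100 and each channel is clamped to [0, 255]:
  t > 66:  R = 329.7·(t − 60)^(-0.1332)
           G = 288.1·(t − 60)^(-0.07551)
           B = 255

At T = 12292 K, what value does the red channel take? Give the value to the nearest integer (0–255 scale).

190

t = 12292/100 = 122.92; the t > 66 branch applies.
R = 329.7·(122.92 − 60)^(-0.1332) = 329.7·62.92^(-0.1332) = 329.7·0.57597 = 189.898.
Rounded: 190.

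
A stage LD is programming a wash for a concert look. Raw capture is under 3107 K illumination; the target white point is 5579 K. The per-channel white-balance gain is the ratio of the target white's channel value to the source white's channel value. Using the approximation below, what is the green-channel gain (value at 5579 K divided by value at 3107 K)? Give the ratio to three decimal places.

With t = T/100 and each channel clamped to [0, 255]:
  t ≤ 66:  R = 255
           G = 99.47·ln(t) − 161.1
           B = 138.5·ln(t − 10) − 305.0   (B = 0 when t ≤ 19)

At 3107 K (t = 31.07):
  G = 99.47·ln 31.07 − 161.1 = 99.47·3.4362 − 161.1 = 180.703.
At 5579 K (t = 55.79):
  G = 99.47·ln 55.79 − 161.1 = 99.47·4.0216 − 161.1 = 238.928.
Gain = 238.928 / 180.703 = 1.3222 → 1.322.

1.322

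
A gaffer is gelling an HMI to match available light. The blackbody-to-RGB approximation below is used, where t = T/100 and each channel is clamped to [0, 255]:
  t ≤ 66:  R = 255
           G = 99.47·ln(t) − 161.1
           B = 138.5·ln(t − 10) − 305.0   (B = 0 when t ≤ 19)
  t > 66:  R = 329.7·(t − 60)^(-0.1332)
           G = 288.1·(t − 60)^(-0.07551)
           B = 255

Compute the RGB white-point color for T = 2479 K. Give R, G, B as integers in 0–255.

R=255, G=158, B=68

t = 2479/100 = 24.79; the t ≤ 66 branch applies.
R = 255 by definition for t ≤ 66.
G = 99.47·ln 24.79 − 161.1 = 99.47·3.2104 − 161.1 = 158.243.
B = 138.5·ln(24.79 − 10) − 305.0 = 138.5·ln 14.79 − 305.0 = 138.5·2.6940 − 305.0 = 68.112.
Rounded: (255, 158, 68).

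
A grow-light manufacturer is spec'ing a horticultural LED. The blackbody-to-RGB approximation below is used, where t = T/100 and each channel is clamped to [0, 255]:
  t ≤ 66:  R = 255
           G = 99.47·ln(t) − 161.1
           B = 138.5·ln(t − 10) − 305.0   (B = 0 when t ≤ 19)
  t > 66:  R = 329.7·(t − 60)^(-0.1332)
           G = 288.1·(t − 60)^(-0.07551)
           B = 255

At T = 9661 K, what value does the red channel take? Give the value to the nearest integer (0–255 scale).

204

t = 9661/100 = 96.61; the t > 66 branch applies.
R = 329.7·(96.61 − 60)^(-0.1332) = 329.7·36.61^(-0.1332) = 329.7·0.61905 = 204.102.
Rounded: 204.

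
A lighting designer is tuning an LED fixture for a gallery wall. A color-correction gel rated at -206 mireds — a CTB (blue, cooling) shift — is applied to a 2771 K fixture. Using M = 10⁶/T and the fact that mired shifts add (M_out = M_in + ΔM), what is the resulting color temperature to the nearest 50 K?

6450 K

M_in = 10⁶/2771 = 360.88 mireds.
M_out = 360.88 + (-206) = 154.88 mireds.
T_out = 10⁶/154.88 = 6456.6 K → 6450 K.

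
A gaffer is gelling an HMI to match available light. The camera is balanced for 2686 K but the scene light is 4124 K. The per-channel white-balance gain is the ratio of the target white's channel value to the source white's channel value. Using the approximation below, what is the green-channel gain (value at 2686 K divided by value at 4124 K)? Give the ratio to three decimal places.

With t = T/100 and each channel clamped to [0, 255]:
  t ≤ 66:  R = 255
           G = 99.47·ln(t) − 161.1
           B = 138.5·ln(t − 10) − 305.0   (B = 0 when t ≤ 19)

At 4124 K (t = 41.24):
  G = 99.47·ln 41.24 − 161.1 = 99.47·3.7194 − 161.1 = 208.870.
At 2686 K (t = 26.86):
  G = 99.47·ln 26.86 − 161.1 = 99.47·3.2906 − 161.1 = 166.220.
Gain = 166.220 / 208.870 = 0.7958 → 0.796.

0.796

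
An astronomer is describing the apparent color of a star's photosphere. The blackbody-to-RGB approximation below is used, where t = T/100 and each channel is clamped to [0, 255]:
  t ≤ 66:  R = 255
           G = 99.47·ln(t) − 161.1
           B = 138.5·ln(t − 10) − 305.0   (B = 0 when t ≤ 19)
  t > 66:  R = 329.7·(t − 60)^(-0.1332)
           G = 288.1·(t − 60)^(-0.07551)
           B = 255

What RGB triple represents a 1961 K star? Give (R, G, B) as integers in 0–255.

(255, 135, 8)

t = 1961/100 = 19.61; the t ≤ 66 branch applies.
R = 255 by definition for t ≤ 66.
G = 99.47·ln 19.61 − 161.1 = 99.47·2.9760 − 161.1 = 134.927.
B = 138.5·ln(19.61 − 10) − 305.0 = 138.5·ln 9.61 − 305.0 = 138.5·2.2628 − 305.0 = 8.398.
Rounded: (255, 135, 8).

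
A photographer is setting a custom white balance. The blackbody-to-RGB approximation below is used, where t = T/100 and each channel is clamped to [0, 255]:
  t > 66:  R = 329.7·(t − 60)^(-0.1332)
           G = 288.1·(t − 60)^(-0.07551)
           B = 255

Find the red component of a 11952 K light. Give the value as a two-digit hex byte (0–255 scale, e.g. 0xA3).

t = 11952/100 = 119.52; the t > 66 branch applies.
R = 329.7·(119.52 − 60)^(-0.1332) = 329.7·59.52^(-0.1332) = 329.7·0.58025 = 191.308.
Rounded: 191; in hex, 0xBF.

0xBF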